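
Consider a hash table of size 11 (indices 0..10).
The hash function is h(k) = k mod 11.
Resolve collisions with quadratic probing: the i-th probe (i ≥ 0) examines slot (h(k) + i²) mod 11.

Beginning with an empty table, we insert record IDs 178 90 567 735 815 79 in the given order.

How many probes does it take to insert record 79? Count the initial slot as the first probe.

178 hashes to 2; slot 2 is free → place at 2.
90 hashes to 2; 2 taken → place at 3.
567 hashes to 6; slot 6 is free → place at 6.
735 hashes to 9; slot 9 is free → place at 9.
815 hashes to 1; slot 1 is free → place at 1.
79 hashes to 2; 2,3,6 taken → place at 0.
Table: [79, 815, 178, 90, _, _, 567, _, _, 735, _]

4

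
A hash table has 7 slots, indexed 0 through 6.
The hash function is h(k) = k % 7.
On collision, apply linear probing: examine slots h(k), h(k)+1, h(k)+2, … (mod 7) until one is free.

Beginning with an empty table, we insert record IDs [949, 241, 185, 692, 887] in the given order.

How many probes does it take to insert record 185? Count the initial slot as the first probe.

3

Insert 949: h=4, slot 4 empty → index 4.
Insert 241: h=3, slot 3 empty → index 3.
Insert 185: h=3, slots 3,4 occupied → index 5.
Insert 692: h=6, slot 6 empty → index 6.
Insert 887: h=5, slots 5,6 occupied → index 0.
Table: [887, ∅, ∅, 241, 949, 185, 692]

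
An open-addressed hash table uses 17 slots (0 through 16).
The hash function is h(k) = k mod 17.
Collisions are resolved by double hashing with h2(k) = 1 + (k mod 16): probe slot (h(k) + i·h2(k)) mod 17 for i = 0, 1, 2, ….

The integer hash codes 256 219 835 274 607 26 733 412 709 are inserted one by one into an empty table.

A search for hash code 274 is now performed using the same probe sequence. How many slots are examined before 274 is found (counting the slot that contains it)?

Insert 256: h=1, slot 1 empty → index 1.
Insert 219: h=15, slot 15 empty → index 15.
Insert 835: h=2, slot 2 empty → index 2.
Insert 274: h=2, h2=3, slot 2 occupied → index 5.
Insert 607: h=12, slot 12 empty → index 12.
Insert 26: h=9, slot 9 empty → index 9.
Insert 733: h=2, h2=14, slot 2 occupied → index 16.
Insert 412: h=4, slot 4 empty → index 4.
Insert 709: h=12, h2=6, slots 12,1 occupied → index 7.
Table: [—, 256, 835, —, 412, 274, —, 709, —, 26, —, —, 607, —, —, 219, 733]
Lookup 274: h=2, h2=3, probe 2,5 → found at 5.

2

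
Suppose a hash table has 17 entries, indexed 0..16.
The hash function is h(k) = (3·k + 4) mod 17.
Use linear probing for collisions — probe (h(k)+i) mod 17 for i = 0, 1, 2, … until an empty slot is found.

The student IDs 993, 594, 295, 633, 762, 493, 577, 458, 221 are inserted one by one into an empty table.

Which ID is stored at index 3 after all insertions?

458

993 hashes to 8; slot 8 is free => place at 8.
594 hashes to 1; slot 1 is free => place at 1.
295 hashes to 5; slot 5 is free => place at 5.
633 hashes to 16; slot 16 is free => place at 16.
762 hashes to 12; slot 12 is free => place at 12.
493 hashes to 4; slot 4 is free => place at 4.
577 hashes to 1; 1 taken => place at 2.
458 hashes to 1; 1,2 taken => place at 3.
221 hashes to 4; 4,5 taken => place at 6.
Table: [_, 594, 577, 458, 493, 295, 221, _, 993, _, _, _, 762, _, _, _, 633]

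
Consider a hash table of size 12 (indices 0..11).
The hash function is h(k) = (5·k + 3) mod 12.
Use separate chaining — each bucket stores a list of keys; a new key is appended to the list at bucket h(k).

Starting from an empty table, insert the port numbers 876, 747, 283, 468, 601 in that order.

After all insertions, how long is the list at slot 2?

876 → bucket 3
747 → bucket 6
283 → bucket 2
468 → bucket 3 (collision)
601 → bucket 8
Final buckets:
0: —
1: —
2: 283
3: 876 -> 468
4: —
5: —
6: 747
7: —
8: 601
9: —
10: —
11: —

1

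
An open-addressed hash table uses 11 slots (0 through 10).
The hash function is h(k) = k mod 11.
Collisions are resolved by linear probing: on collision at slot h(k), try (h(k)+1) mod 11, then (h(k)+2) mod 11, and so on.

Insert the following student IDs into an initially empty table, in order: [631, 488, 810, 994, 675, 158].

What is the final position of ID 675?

8

Insert 631: h=4, slot 4 empty => index 4.
Insert 488: h=4, slot 4 occupied => index 5.
Insert 810: h=7, slot 7 empty => index 7.
Insert 994: h=4, slots 4,5 occupied => index 6.
Insert 675: h=4, slots 4,5,6,7 occupied => index 8.
Insert 158: h=4, slots 4,5,6,7,8 occupied => index 9.
Table: [_, _, _, _, 631, 488, 994, 810, 675, 158, _]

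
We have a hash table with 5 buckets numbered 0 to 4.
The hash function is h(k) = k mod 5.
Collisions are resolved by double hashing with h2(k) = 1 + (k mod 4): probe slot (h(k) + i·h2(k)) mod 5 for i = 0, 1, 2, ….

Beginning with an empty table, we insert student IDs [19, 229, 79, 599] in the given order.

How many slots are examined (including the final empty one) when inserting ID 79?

Insert 19: h=4, slot 4 empty -> index 4.
Insert 229: h=4, h2=2, slot 4 occupied -> index 1.
Insert 79: h=4, h2=4, slot 4 occupied -> index 3.
Insert 599: h=4, h2=4, slots 4,3 occupied -> index 2.
Table: [_, 229, 599, 79, 19]

2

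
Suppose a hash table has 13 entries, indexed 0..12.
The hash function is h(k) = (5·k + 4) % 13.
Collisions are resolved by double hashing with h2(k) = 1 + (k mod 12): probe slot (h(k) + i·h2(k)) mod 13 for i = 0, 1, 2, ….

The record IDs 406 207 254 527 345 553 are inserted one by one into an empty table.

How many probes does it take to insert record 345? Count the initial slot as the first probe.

406 hashes to 6; slot 6 is free → place at 6.
207 hashes to 12; slot 12 is free → place at 12.
254 hashes to 0; slot 0 is free → place at 0.
527 hashes to 0, h2=12; 0,12 taken → place at 11.
345 hashes to 0, h2=10; 0 taken → place at 10.
553 hashes to 0, h2=2; 0 taken → place at 2.
Table: [254, —, 553, —, —, —, 406, —, —, —, 345, 527, 207]

2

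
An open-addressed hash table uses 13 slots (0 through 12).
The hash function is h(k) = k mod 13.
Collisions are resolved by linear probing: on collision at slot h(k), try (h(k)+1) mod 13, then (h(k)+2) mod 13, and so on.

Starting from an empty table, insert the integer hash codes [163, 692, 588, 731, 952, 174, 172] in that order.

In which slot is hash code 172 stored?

Insert 163: h=7, slot 7 empty => index 7.
Insert 692: h=3, slot 3 empty => index 3.
Insert 588: h=3, slot 3 occupied => index 4.
Insert 731: h=3, slots 3,4 occupied => index 5.
Insert 952: h=3, slots 3,4,5 occupied => index 6.
Insert 174: h=5, slots 5,6,7 occupied => index 8.
Insert 172: h=3, slots 3,4,5,6,7,8 occupied => index 9.
Table: [-, -, -, 692, 588, 731, 952, 163, 174, 172, -, -, -]

9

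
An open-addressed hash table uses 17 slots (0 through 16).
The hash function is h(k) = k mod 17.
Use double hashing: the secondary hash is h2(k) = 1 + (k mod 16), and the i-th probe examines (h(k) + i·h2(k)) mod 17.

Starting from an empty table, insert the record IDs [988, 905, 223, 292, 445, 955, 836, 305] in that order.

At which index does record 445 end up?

988 hashes to 2; slot 2 is free => place at 2.
905 hashes to 4; slot 4 is free => place at 4.
223 hashes to 2, h2=16; 2 taken => place at 1.
292 hashes to 3; slot 3 is free => place at 3.
445 hashes to 3, h2=14; 3 taken => place at 0.
955 hashes to 3, h2=12; 3 taken => place at 15.
836 hashes to 3, h2=5; 3 taken => place at 8.
305 hashes to 16; slot 16 is free => place at 16.
Table: [445, 223, 988, 292, 905, -, -, -, 836, -, -, -, -, -, -, 955, 305]

0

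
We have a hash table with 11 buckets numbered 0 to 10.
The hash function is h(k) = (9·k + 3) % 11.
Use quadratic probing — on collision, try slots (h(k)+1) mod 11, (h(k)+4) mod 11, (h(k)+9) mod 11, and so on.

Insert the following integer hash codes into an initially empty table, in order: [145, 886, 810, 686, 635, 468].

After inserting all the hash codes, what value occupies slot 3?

145: h=10 -> slot 10
886: h=2 -> slot 2
810: h=0 -> slot 0
686: h=6 -> slot 6
635: h=9 -> slot 9
468: h=2, probe 2,3 -> slot 3
Table: [810, ., 886, 468, ., ., 686, ., ., 635, 145]

468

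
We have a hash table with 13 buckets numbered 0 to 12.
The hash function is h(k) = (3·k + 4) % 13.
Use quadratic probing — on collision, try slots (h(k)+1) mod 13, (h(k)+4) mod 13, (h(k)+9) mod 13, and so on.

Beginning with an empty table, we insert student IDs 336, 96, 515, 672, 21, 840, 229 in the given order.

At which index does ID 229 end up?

Insert 336: h=11, slot 11 empty → index 11.
Insert 96: h=6, slot 6 empty → index 6.
Insert 515: h=2, slot 2 empty → index 2.
Insert 672: h=5, slot 5 empty → index 5.
Insert 21: h=2, slot 2 occupied → index 3.
Insert 840: h=2, slots 2,3,6,11,5 occupied → index 1.
Insert 229: h=2, slots 2,3,6,11,5,1 occupied → index 12.
Table: [_, 840, 515, 21, _, 672, 96, _, _, _, _, 336, 229]

12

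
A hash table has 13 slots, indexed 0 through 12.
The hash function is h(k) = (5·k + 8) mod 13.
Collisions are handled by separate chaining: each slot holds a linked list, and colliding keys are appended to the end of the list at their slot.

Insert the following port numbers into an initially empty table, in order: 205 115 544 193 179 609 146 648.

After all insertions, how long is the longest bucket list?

5

205 -> bucket 6
115 -> bucket 11
544 -> bucket 11 (collision)
193 -> bucket 11 (collision)
179 -> bucket 6 (collision)
609 -> bucket 11 (collision)
146 -> bucket 10
648 -> bucket 11 (collision)
Final buckets:
0: _
1: _
2: _
3: _
4: _
5: _
6: 205 -> 179
7: _
8: _
9: _
10: 146
11: 115 -> 544 -> 193 -> 609 -> 648
12: _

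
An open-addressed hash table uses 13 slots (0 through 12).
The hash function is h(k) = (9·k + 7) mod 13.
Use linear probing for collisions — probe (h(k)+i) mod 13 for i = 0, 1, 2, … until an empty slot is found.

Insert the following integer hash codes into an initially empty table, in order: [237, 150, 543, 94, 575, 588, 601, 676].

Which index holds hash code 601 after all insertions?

12

237: h=8 -> slot 8
150: h=5 -> slot 5
543: h=6 -> slot 6
94: h=8, probe 8,9 -> slot 9
575: h=8, probe 8,9,10 -> slot 10
588: h=8, probe 8,9,10,11 -> slot 11
601: h=8, probe 8,9,10,11,12 -> slot 12
676: h=7 -> slot 7
Table: [—, —, —, —, —, 150, 543, 676, 237, 94, 575, 588, 601]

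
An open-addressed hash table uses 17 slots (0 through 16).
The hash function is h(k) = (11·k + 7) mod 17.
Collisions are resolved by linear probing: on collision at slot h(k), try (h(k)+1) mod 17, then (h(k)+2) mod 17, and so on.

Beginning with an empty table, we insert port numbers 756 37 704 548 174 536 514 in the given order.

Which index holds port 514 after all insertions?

2

756: h=10 → slot 10
37: h=6 → slot 6
704: h=16 → slot 16
548: h=0 → slot 0
174: h=0, probe 0,1 → slot 1
536: h=4 → slot 4
514: h=0, probe 0,1,2 → slot 2
Table: [548, 174, 514, —, 536, —, 37, —, —, —, 756, —, —, —, —, —, 704]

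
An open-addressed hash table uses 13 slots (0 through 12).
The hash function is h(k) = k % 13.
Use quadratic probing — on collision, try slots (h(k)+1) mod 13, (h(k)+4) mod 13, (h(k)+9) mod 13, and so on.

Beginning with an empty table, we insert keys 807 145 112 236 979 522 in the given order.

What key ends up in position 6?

522

807: h=1 → slot 1
145: h=2 → slot 2
112: h=8 → slot 8
236: h=2, probe 2,3 → slot 3
979: h=4 → slot 4
522: h=2, probe 2,3,6 → slot 6
Table: [., 807, 145, 236, 979, ., 522, ., 112, ., ., ., .]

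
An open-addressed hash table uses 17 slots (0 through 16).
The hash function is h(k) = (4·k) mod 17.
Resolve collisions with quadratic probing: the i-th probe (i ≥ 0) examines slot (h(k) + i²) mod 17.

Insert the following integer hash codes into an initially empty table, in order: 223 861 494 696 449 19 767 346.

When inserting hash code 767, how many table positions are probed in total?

223: h=8 -> slot 8
861: h=10 -> slot 10
494: h=4 -> slot 4
696: h=13 -> slot 13
449: h=11 -> slot 11
19: h=8, probe 8,9 -> slot 9
767: h=8, probe 8,9,12 -> slot 12
346: h=7 -> slot 7
Table: [_, _, _, _, 494, _, _, 346, 223, 19, 861, 449, 767, 696, _, _, _]

3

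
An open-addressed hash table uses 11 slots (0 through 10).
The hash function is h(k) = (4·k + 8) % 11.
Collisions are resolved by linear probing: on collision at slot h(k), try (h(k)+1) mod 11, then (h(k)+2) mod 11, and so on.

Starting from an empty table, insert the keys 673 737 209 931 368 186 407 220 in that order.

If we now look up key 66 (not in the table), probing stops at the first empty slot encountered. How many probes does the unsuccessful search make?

673 hashes to 5; slot 5 is free -> place at 5.
737 hashes to 8; slot 8 is free -> place at 8.
209 hashes to 8; 8 taken -> place at 9.
931 hashes to 3; slot 3 is free -> place at 3.
368 hashes to 6; slot 6 is free -> place at 6.
186 hashes to 4; slot 4 is free -> place at 4.
407 hashes to 8; 8,9 taken -> place at 10.
220 hashes to 8; 8,9,10 taken -> place at 0.
Table: [220, _, _, 931, 186, 673, 368, _, 737, 209, 407]
Lookup 66: h=8, probe 8,9,10,0,1 → slot 1 empty, not found.

5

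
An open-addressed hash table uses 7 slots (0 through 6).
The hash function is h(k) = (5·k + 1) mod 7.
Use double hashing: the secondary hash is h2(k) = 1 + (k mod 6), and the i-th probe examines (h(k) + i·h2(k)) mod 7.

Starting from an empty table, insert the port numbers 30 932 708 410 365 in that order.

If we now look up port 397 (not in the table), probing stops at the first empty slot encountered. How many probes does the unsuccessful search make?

3

Insert 30: h=4, slot 4 empty -> index 4.
Insert 932: h=6, slot 6 empty -> index 6.
Insert 708: h=6, h2=1, slot 6 occupied -> index 0.
Insert 410: h=0, h2=3, slot 0 occupied -> index 3.
Insert 365: h=6, h2=6, slot 6 occupied -> index 5.
Table: [708, _, _, 410, 30, 365, 932]
Lookup 397: h=5, h2=2, probe 5,0,2 → slot 2 empty, not found.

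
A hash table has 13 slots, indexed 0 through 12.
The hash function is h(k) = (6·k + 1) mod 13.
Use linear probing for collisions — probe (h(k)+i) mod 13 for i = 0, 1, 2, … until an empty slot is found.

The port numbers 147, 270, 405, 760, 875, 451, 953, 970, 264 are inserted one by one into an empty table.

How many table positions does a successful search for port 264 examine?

6

147 hashes to 12; slot 12 is free -> place at 12.
270 hashes to 9; slot 9 is free -> place at 9.
405 hashes to 0; slot 0 is free -> place at 0.
760 hashes to 11; slot 11 is free -> place at 11.
875 hashes to 12; 12,0 taken -> place at 1.
451 hashes to 3; slot 3 is free -> place at 3.
953 hashes to 12; 12,0,1 taken -> place at 2.
970 hashes to 10; slot 10 is free -> place at 10.
264 hashes to 12; 12,0,1,2,3 taken -> place at 4.
Table: [405, 875, 953, 451, 264, -, -, -, -, 270, 970, 760, 147]
Lookup 264: h=12, probe 12,0,1,2,3,4 → found at 4.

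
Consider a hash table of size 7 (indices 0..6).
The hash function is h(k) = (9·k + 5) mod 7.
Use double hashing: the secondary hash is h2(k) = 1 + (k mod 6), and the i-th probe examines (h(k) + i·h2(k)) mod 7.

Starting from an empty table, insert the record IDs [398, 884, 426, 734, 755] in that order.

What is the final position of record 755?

1

Insert 398: h=3, slot 3 empty => index 3.
Insert 884: h=2, slot 2 empty => index 2.
Insert 426: h=3, h2=1, slot 3 occupied => index 4.
Insert 734: h=3, h2=3, slot 3 occupied => index 6.
Insert 755: h=3, h2=6, slots 3,2 occupied => index 1.
Table: [_, 755, 884, 398, 426, _, 734]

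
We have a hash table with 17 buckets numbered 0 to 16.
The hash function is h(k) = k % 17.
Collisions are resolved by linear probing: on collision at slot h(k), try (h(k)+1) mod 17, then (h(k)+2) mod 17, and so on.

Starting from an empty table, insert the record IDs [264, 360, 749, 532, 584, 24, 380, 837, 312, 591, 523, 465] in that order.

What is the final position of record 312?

264 hashes to 9; slot 9 is free -> place at 9.
360 hashes to 3; slot 3 is free -> place at 3.
749 hashes to 1; slot 1 is free -> place at 1.
532 hashes to 5; slot 5 is free -> place at 5.
584 hashes to 6; slot 6 is free -> place at 6.
24 hashes to 7; slot 7 is free -> place at 7.
380 hashes to 6; 6,7 taken -> place at 8.
837 hashes to 4; slot 4 is free -> place at 4.
312 hashes to 6; 6,7,8,9 taken -> place at 10.
591 hashes to 13; slot 13 is free -> place at 13.
523 hashes to 13; 13 taken -> place at 14.
465 hashes to 6; 6,7,8,9,10 taken -> place at 11.
Table: [—, 749, —, 360, 837, 532, 584, 24, 380, 264, 312, 465, —, 591, 523, —, —]

10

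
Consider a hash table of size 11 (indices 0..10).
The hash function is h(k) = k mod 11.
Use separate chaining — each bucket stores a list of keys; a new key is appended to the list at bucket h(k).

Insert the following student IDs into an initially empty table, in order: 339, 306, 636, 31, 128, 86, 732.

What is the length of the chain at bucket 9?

5

Insert 339: h=9, bucket 9 empty -> new chain.
Insert 306: h=9, bucket 9 nonempty -> append to chain.
Insert 636: h=9, bucket 9 nonempty -> append to chain.
Insert 31: h=9, bucket 9 nonempty -> append to chain.
Insert 128: h=7, bucket 7 empty -> new chain.
Insert 86: h=9, bucket 9 nonempty -> append to chain.
Insert 732: h=6, bucket 6 empty -> new chain.
Final buckets:
0: ∅
1: ∅
2: ∅
3: ∅
4: ∅
5: ∅
6: 732
7: 128
8: ∅
9: 339 -> 306 -> 636 -> 31 -> 86
10: ∅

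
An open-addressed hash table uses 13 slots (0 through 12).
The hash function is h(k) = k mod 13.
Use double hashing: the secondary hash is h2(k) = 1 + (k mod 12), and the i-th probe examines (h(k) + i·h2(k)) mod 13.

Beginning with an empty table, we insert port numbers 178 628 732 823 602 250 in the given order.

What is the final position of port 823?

178 hashes to 9; slot 9 is free → place at 9.
628 hashes to 4; slot 4 is free → place at 4.
732 hashes to 4, h2=1; 4 taken → place at 5.
823 hashes to 4, h2=8; 4 taken → place at 12.
602 hashes to 4, h2=3; 4 taken → place at 7.
250 hashes to 3; slot 3 is free → place at 3.
Table: [-, -, -, 250, 628, 732, -, 602, -, 178, -, -, 823]

12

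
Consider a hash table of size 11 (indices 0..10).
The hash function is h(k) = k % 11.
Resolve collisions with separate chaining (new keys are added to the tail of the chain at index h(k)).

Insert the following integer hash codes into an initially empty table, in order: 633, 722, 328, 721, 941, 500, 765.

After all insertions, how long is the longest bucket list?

4

Insert 633: h=6, bucket 6 empty -> new chain.
Insert 722: h=7, bucket 7 empty -> new chain.
Insert 328: h=9, bucket 9 empty -> new chain.
Insert 721: h=6, bucket 6 nonempty -> append to chain.
Insert 941: h=6, bucket 6 nonempty -> append to chain.
Insert 500: h=5, bucket 5 empty -> new chain.
Insert 765: h=6, bucket 6 nonempty -> append to chain.
Final buckets:
0: —
1: —
2: —
3: —
4: —
5: 500
6: 633 -> 721 -> 941 -> 765
7: 722
8: —
9: 328
10: —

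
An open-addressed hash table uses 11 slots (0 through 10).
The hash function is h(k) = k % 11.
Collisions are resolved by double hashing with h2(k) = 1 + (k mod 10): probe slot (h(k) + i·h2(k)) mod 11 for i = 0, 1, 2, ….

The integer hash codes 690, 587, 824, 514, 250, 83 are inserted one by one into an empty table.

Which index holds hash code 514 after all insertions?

690: h=8 → slot 8
587: h=4 → slot 4
824: h=10 → slot 10
514: h=8, h2=5, probe 8,2 → slot 2
250: h=8, h2=1, probe 8,9 → slot 9
83: h=6 → slot 6
Table: [∅, ∅, 514, ∅, 587, ∅, 83, ∅, 690, 250, 824]

2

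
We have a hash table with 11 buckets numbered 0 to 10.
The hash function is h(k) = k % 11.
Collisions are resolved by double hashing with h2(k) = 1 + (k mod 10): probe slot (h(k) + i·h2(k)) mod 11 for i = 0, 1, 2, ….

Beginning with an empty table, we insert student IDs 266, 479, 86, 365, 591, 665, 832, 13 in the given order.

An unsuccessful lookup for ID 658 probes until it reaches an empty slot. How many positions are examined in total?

5

Insert 266: h=2, slot 2 empty -> index 2.
Insert 479: h=6, slot 6 empty -> index 6.
Insert 86: h=9, slot 9 empty -> index 9.
Insert 365: h=2, h2=6, slot 2 occupied -> index 8.
Insert 591: h=8, h2=2, slot 8 occupied -> index 10.
Insert 665: h=5, slot 5 empty -> index 5.
Insert 832: h=7, slot 7 empty -> index 7.
Insert 13: h=2, h2=4, slots 2,6,10 occupied -> index 3.
Table: [∅, ∅, 266, 13, ∅, 665, 479, 832, 365, 86, 591]
Lookup 658: h=9, h2=9, probe 9,7,5,3,1 → slot 1 empty, not found.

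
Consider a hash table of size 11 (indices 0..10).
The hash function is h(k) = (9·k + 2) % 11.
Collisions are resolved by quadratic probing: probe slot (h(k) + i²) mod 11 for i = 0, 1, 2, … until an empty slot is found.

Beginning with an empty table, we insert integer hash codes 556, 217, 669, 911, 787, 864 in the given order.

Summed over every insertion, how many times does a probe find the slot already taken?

4

556 hashes to 1; slot 1 is free -> place at 1.
217 hashes to 8; slot 8 is free -> place at 8.
669 hashes to 6; slot 6 is free -> place at 6.
911 hashes to 6; 6 taken -> place at 7.
787 hashes to 1; 1 taken -> place at 2.
864 hashes to 1; 1,2 taken -> place at 5.
Table: [-, 556, 787, -, -, 864, 669, 911, 217, -, -]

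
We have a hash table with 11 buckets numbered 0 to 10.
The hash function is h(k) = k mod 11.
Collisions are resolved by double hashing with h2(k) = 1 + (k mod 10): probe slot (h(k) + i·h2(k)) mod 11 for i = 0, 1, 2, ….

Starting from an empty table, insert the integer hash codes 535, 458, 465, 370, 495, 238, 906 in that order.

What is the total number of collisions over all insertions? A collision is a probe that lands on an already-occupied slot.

5

535 hashes to 7; slot 7 is free -> place at 7.
458 hashes to 7, h2=9; 7 taken -> place at 5.
465 hashes to 3; slot 3 is free -> place at 3.
370 hashes to 7, h2=1; 7 taken -> place at 8.
495 hashes to 0; slot 0 is free -> place at 0.
238 hashes to 7, h2=9; 7,5,3 taken -> place at 1.
906 hashes to 4; slot 4 is free -> place at 4.
Table: [495, 238, —, 465, 906, 458, —, 535, 370, —, —]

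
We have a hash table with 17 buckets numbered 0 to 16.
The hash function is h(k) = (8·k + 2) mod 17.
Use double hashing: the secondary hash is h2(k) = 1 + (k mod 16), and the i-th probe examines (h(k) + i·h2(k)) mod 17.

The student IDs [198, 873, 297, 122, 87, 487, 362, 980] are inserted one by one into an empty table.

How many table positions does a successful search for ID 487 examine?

198: h=5 -> slot 5
873: h=16 -> slot 16
297: h=15 -> slot 15
122: h=9 -> slot 9
87: h=1 -> slot 1
487: h=5, h2=8, probe 5,13 -> slot 13
362: h=8 -> slot 8
980: h=5, h2=5, probe 5,10 -> slot 10
Table: [_, 87, _, _, _, 198, _, _, 362, 122, 980, _, _, 487, _, 297, 873]
Lookup 487: h=5, h2=8, probe 5,13 → found at 13.

2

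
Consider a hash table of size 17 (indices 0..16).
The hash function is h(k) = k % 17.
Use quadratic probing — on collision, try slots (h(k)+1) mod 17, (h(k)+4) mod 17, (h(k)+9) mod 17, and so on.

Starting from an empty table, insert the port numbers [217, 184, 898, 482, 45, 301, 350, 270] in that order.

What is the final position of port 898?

15

217: h=13 -> slot 13
184: h=14 -> slot 14
898: h=14, probe 14,15 -> slot 15
482: h=6 -> slot 6
45: h=11 -> slot 11
301: h=12 -> slot 12
350: h=10 -> slot 10
270: h=15, probe 15,16 -> slot 16
Table: [_, _, _, _, _, _, 482, _, _, _, 350, 45, 301, 217, 184, 898, 270]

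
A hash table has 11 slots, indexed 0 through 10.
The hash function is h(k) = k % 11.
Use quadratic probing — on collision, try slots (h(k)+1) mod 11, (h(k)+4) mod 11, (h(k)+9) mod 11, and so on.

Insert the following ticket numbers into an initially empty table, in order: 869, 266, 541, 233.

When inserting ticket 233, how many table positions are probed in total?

869 hashes to 0; slot 0 is free -> place at 0.
266 hashes to 2; slot 2 is free -> place at 2.
541 hashes to 2; 2 taken -> place at 3.
233 hashes to 2; 2,3 taken -> place at 6.
Table: [869, —, 266, 541, —, —, 233, —, —, —, —]

3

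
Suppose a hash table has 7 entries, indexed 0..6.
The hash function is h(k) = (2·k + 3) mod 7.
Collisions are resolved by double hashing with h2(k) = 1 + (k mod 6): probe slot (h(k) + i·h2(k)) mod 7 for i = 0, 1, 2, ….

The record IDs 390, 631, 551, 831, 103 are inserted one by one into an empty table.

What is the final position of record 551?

4

Insert 390: h=6, slot 6 empty => index 6.
Insert 631: h=5, slot 5 empty => index 5.
Insert 551: h=6, h2=6, slots 6,5 occupied => index 4.
Insert 831: h=6, h2=4, slot 6 occupied => index 3.
Insert 103: h=6, h2=2, slot 6 occupied => index 1.
Table: [∅, 103, ∅, 831, 551, 631, 390]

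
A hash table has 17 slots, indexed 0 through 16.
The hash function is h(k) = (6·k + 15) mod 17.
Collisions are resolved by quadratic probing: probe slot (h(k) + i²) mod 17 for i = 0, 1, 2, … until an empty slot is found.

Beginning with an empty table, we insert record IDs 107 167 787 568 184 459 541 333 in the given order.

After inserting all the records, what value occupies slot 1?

541

107: h=11 => slot 11
167: h=14 => slot 14
787: h=11, probe 11,12 => slot 12
568: h=6 => slot 6
184: h=14, probe 14,15 => slot 15
459: h=15, probe 15,16 => slot 16
541: h=14, probe 14,15,1 => slot 1
333: h=7 => slot 7
Table: [., 541, ., ., ., ., 568, 333, ., ., ., 107, 787, ., 167, 184, 459]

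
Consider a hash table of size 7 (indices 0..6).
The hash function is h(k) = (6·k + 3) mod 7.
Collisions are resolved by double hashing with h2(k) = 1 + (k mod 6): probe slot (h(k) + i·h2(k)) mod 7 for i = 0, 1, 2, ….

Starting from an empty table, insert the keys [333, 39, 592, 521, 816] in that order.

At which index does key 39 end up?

333 hashes to 6; slot 6 is free => place at 6.
39 hashes to 6, h2=4; 6 taken => place at 3.
592 hashes to 6, h2=5; 6 taken => place at 4.
521 hashes to 0; slot 0 is free => place at 0.
816 hashes to 6, h2=1; 6,0 taken => place at 1.
Table: [521, 816, —, 39, 592, —, 333]

3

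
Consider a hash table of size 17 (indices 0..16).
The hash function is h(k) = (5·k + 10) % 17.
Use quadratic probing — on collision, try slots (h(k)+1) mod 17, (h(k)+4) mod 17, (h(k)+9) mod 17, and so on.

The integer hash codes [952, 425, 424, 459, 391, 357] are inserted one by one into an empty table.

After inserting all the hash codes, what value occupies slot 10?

952

952: h=10 => slot 10
425: h=10, probe 10,11 => slot 11
424: h=5 => slot 5
459: h=10, probe 10,11,14 => slot 14
391: h=10, probe 10,11,14,2 => slot 2
357: h=10, probe 10,11,14,2,9 => slot 9
Table: [_, _, 391, _, _, 424, _, _, _, 357, 952, 425, _, _, 459, _, _]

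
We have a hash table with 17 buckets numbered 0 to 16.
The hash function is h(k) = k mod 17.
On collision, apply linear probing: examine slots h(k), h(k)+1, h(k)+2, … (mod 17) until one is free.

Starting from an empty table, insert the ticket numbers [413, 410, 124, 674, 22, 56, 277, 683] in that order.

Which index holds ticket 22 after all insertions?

413 hashes to 5; slot 5 is free → place at 5.
410 hashes to 2; slot 2 is free → place at 2.
124 hashes to 5; 5 taken → place at 6.
674 hashes to 11; slot 11 is free → place at 11.
22 hashes to 5; 5,6 taken → place at 7.
56 hashes to 5; 5,6,7 taken → place at 8.
277 hashes to 5; 5,6,7,8 taken → place at 9.
683 hashes to 3; slot 3 is free → place at 3.
Table: [_, _, 410, 683, _, 413, 124, 22, 56, 277, _, 674, _, _, _, _, _]

7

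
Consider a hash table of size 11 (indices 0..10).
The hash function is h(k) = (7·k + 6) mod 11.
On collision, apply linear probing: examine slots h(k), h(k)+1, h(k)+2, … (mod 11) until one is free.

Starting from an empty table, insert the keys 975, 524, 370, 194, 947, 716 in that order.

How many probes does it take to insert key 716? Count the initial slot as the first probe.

4

975 hashes to 0; slot 0 is free -> place at 0.
524 hashes to 0; 0 taken -> place at 1.
370 hashes to 0; 0,1 taken -> place at 2.
194 hashes to 0; 0,1,2 taken -> place at 3.
947 hashes to 2; 2,3 taken -> place at 4.
716 hashes to 2; 2,3,4 taken -> place at 5.
Table: [975, 524, 370, 194, 947, 716, _, _, _, _, _]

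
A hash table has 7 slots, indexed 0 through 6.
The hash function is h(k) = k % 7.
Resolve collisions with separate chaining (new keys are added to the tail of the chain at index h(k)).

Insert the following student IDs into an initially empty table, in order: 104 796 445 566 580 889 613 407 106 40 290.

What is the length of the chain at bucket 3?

1

Insert 104: h=6, bucket 6 empty → new chain.
Insert 796: h=5, bucket 5 empty → new chain.
Insert 445: h=4, bucket 4 empty → new chain.
Insert 566: h=6, bucket 6 nonempty → append to chain.
Insert 580: h=6, bucket 6 nonempty → append to chain.
Insert 889: h=0, bucket 0 empty → new chain.
Insert 613: h=4, bucket 4 nonempty → append to chain.
Insert 407: h=1, bucket 1 empty → new chain.
Insert 106: h=1, bucket 1 nonempty → append to chain.
Insert 40: h=5, bucket 5 nonempty → append to chain.
Insert 290: h=3, bucket 3 empty → new chain.
Final buckets:
0: 889
1: 407 -> 106
2: -
3: 290
4: 445 -> 613
5: 796 -> 40
6: 104 -> 566 -> 580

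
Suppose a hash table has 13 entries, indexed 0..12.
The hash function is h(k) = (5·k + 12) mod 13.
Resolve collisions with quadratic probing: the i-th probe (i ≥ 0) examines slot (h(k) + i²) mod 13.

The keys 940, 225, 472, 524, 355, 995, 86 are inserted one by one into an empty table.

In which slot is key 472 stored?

940: h=6 → slot 6
225: h=6, probe 6,7 → slot 7
472: h=6, probe 6,7,10 → slot 10
524: h=6, probe 6,7,10,2 → slot 2
355: h=6, probe 6,7,10,2,9 → slot 9
995: h=8 → slot 8
86: h=0 → slot 0
Table: [86, —, 524, —, —, —, 940, 225, 995, 355, 472, —, —]

10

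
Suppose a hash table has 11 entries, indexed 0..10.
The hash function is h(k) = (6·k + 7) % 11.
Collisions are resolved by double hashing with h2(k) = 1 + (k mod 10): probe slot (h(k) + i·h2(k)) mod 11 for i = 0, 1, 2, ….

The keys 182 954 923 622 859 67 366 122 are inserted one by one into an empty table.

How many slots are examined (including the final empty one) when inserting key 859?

5

182 hashes to 10; slot 10 is free -> place at 10.
954 hashes to 0; slot 0 is free -> place at 0.
923 hashes to 1; slot 1 is free -> place at 1.
622 hashes to 10, h2=3; 10 taken -> place at 2.
859 hashes to 2, h2=10; 2,1,0,10 taken -> place at 9.
67 hashes to 2, h2=8; 2,10 taken -> place at 7.
366 hashes to 3; slot 3 is free -> place at 3.
122 hashes to 2, h2=3; 2 taken -> place at 5.
Table: [954, 923, 622, 366, —, 122, —, 67, —, 859, 182]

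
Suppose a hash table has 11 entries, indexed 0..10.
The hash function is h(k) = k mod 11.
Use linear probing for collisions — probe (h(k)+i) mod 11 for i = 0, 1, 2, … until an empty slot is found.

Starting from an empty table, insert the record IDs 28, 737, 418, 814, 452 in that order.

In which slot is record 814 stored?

2

28: h=6 => slot 6
737: h=0 => slot 0
418: h=0, probe 0,1 => slot 1
814: h=0, probe 0,1,2 => slot 2
452: h=1, probe 1,2,3 => slot 3
Table: [737, 418, 814, 452, —, —, 28, —, —, —, —]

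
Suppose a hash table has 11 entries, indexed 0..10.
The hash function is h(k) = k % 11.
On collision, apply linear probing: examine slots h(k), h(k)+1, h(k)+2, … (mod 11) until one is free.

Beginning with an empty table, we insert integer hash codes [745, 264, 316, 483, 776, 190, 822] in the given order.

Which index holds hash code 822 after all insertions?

1

745 hashes to 8; slot 8 is free → place at 8.
264 hashes to 0; slot 0 is free → place at 0.
316 hashes to 8; 8 taken → place at 9.
483 hashes to 10; slot 10 is free → place at 10.
776 hashes to 6; slot 6 is free → place at 6.
190 hashes to 3; slot 3 is free → place at 3.
822 hashes to 8; 8,9,10,0 taken → place at 1.
Table: [264, 822, -, 190, -, -, 776, -, 745, 316, 483]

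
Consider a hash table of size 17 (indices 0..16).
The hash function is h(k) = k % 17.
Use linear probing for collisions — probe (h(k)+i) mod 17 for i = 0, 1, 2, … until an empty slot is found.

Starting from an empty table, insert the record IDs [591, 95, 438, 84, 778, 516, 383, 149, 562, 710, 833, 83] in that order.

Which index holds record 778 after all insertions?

15

Insert 591: h=13, slot 13 empty -> index 13.
Insert 95: h=10, slot 10 empty -> index 10.
Insert 438: h=13, slot 13 occupied -> index 14.
Insert 84: h=16, slot 16 empty -> index 16.
Insert 778: h=13, slots 13,14 occupied -> index 15.
Insert 516: h=6, slot 6 empty -> index 6.
Insert 383: h=9, slot 9 empty -> index 9.
Insert 149: h=13, slots 13,14,15,16 occupied -> index 0.
Insert 562: h=1, slot 1 empty -> index 1.
Insert 710: h=13, slots 13,14,15,16,0,1 occupied -> index 2.
Insert 833: h=0, slots 0,1,2 occupied -> index 3.
Insert 83: h=15, slots 15,16,0,1,2,3 occupied -> index 4.
Table: [149, 562, 710, 833, 83, ∅, 516, ∅, ∅, 383, 95, ∅, ∅, 591, 438, 778, 84]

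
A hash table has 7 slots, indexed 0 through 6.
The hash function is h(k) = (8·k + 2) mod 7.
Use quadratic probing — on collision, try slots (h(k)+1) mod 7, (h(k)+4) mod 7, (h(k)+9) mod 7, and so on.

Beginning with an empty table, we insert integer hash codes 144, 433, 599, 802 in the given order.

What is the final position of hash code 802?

3

144: h=6 → slot 6
433: h=1 → slot 1
599: h=6, probe 6,0 → slot 0
802: h=6, probe 6,0,3 → slot 3
Table: [599, 433, ∅, 802, ∅, ∅, 144]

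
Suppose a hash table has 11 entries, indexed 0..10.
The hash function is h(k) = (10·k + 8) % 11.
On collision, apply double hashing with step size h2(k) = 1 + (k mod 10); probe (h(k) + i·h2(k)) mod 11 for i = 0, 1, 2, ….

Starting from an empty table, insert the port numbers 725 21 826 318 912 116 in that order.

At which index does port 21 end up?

0

Insert 725: h=9, slot 9 empty → index 9.
Insert 21: h=9, h2=2, slot 9 occupied → index 0.
Insert 826: h=7, slot 7 empty → index 7.
Insert 318: h=9, h2=9, slots 9,7 occupied → index 5.
Insert 912: h=9, h2=3, slot 9 occupied → index 1.
Insert 116: h=2, slot 2 empty → index 2.
Table: [21, 912, 116, _, _, 318, _, 826, _, 725, _]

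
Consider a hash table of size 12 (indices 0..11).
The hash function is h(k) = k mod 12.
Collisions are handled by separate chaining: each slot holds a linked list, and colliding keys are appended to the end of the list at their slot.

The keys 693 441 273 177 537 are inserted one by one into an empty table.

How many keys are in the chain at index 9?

5

693 → bucket 9
441 → bucket 9 (collision)
273 → bucket 9 (collision)
177 → bucket 9 (collision)
537 → bucket 9 (collision)
Final buckets:
0: ∅
1: ∅
2: ∅
3: ∅
4: ∅
5: ∅
6: ∅
7: ∅
8: ∅
9: 693 -> 441 -> 273 -> 177 -> 537
10: ∅
11: ∅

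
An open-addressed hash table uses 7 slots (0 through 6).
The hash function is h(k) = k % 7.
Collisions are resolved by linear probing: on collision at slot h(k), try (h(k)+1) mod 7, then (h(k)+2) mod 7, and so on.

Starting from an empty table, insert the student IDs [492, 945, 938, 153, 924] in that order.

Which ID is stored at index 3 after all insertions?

492: h=2 -> slot 2
945: h=0 -> slot 0
938: h=0, probe 0,1 -> slot 1
153: h=6 -> slot 6
924: h=0, probe 0,1,2,3 -> slot 3
Table: [945, 938, 492, 924, _, _, 153]

924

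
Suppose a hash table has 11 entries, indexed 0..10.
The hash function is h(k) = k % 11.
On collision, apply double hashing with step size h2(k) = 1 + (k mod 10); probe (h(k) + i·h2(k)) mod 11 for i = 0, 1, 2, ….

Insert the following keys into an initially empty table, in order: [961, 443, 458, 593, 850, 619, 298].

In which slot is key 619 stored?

2

Insert 961: h=4, slot 4 empty -> index 4.
Insert 443: h=3, slot 3 empty -> index 3.
Insert 458: h=7, slot 7 empty -> index 7.
Insert 593: h=10, slot 10 empty -> index 10.
Insert 850: h=3, h2=1, slots 3,4 occupied -> index 5.
Insert 619: h=3, h2=10, slot 3 occupied -> index 2.
Insert 298: h=1, slot 1 empty -> index 1.
Table: [-, 298, 619, 443, 961, 850, -, 458, -, -, 593]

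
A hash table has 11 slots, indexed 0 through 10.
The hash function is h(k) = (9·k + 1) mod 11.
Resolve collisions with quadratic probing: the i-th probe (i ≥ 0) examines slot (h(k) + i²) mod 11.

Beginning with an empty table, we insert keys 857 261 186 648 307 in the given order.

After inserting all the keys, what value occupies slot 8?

307

Insert 857: h=3, slot 3 empty => index 3.
Insert 261: h=7, slot 7 empty => index 7.
Insert 186: h=3, slot 3 occupied => index 4.
Insert 648: h=3, slots 3,4,7 occupied => index 1.
Insert 307: h=3, slots 3,4,7,1 occupied => index 8.
Table: [_, 648, _, 857, 186, _, _, 261, 307, _, _]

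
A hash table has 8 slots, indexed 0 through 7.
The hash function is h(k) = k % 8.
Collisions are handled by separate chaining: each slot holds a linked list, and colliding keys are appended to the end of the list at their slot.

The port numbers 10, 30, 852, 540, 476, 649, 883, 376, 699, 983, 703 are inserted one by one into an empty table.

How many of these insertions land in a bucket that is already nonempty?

Insert 10: h=2, bucket 2 empty -> new chain.
Insert 30: h=6, bucket 6 empty -> new chain.
Insert 852: h=4, bucket 4 empty -> new chain.
Insert 540: h=4, bucket 4 nonempty -> append to chain.
Insert 476: h=4, bucket 4 nonempty -> append to chain.
Insert 649: h=1, bucket 1 empty -> new chain.
Insert 883: h=3, bucket 3 empty -> new chain.
Insert 376: h=0, bucket 0 empty -> new chain.
Insert 699: h=3, bucket 3 nonempty -> append to chain.
Insert 983: h=7, bucket 7 empty -> new chain.
Insert 703: h=7, bucket 7 nonempty -> append to chain.
Final buckets:
0: 376
1: 649
2: 10
3: 883 -> 699
4: 852 -> 540 -> 476
5: .
6: 30
7: 983 -> 703

4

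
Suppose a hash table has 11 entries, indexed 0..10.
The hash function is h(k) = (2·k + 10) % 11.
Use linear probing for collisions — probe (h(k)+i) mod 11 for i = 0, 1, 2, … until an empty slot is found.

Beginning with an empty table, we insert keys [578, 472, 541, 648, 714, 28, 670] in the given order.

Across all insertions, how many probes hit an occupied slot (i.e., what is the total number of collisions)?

Insert 578: h=0, slot 0 empty → index 0.
Insert 472: h=8, slot 8 empty → index 8.
Insert 541: h=3, slot 3 empty → index 3.
Insert 648: h=8, slot 8 occupied → index 9.
Insert 714: h=8, slots 8,9 occupied → index 10.
Insert 28: h=0, slot 0 occupied → index 1.
Insert 670: h=8, slots 8,9,10,0,1 occupied → index 2.
Table: [578, 28, 670, 541, _, _, _, _, 472, 648, 714]

9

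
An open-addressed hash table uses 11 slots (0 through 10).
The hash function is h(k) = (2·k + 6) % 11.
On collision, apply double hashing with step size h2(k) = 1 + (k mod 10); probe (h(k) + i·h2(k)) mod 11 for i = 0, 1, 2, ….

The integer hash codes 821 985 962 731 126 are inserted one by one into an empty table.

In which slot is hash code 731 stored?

Insert 821: h=9, slot 9 empty => index 9.
Insert 985: h=7, slot 7 empty => index 7.
Insert 962: h=5, slot 5 empty => index 5.
Insert 731: h=5, h2=2, slots 5,7,9 occupied => index 0.
Insert 126: h=5, h2=7, slot 5 occupied => index 1.
Table: [731, 126, ∅, ∅, ∅, 962, ∅, 985, ∅, 821, ∅]

0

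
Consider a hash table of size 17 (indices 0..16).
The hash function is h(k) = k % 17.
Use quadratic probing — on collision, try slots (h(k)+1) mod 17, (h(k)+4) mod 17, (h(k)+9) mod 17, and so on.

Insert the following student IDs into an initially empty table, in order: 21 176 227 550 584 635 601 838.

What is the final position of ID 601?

14

21: h=4 -> slot 4
176: h=6 -> slot 6
227: h=6, probe 6,7 -> slot 7
550: h=6, probe 6,7,10 -> slot 10
584: h=6, probe 6,7,10,15 -> slot 15
635: h=6, probe 6,7,10,15,5 -> slot 5
601: h=6, probe 6,7,10,15,5,14 -> slot 14
838: h=5, probe 5,6,9 -> slot 9
Table: [∅, ∅, ∅, ∅, 21, 635, 176, 227, ∅, 838, 550, ∅, ∅, ∅, 601, 584, ∅]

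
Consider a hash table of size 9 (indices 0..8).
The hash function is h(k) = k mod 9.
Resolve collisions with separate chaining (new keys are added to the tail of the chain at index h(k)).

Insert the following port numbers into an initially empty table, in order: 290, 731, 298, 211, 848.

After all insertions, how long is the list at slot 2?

3

Insert 290: h=2, bucket 2 empty → new chain.
Insert 731: h=2, bucket 2 nonempty → append to chain.
Insert 298: h=1, bucket 1 empty → new chain.
Insert 211: h=4, bucket 4 empty → new chain.
Insert 848: h=2, bucket 2 nonempty → append to chain.
Final buckets:
0: _
1: 298
2: 290 -> 731 -> 848
3: _
4: 211
5: _
6: _
7: _
8: _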